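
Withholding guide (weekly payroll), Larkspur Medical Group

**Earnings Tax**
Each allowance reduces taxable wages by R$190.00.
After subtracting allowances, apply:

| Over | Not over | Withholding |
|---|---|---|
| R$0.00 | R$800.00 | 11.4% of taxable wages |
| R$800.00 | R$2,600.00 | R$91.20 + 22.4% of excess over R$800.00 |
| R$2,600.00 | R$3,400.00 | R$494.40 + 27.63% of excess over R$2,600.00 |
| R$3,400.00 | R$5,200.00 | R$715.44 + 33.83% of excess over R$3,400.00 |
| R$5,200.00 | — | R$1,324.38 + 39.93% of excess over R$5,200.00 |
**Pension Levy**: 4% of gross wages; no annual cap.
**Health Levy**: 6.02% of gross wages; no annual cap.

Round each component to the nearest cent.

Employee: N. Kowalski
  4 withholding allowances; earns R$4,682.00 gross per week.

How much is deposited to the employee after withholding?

R$3,320.83

Earnings Tax: taxable = R$4,682.00 − 4×R$190.00 = R$3,922.00
  R$715.44 + 33.83% × (R$3,922.00 − R$3,400.00) = R$715.44 + 33.83% × R$522.00 = R$892.03
Pension Levy: 4% × R$4,682.00 = R$187.28
Health Levy: 6.02% × R$4,682.00 = R$281.86
Total withheld: R$892.03 + R$187.28 + R$281.86 = R$1,361.17
Net pay: R$4,682.00 − R$1,361.17 = R$3,320.83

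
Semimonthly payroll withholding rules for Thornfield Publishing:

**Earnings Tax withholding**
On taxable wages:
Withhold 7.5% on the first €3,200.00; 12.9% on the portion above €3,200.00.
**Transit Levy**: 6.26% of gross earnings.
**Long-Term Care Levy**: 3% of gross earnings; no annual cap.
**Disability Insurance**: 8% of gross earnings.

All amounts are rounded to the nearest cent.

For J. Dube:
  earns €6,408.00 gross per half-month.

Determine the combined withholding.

€1,759.85

Earnings Tax: taxable = €6,408.00
  €240.00 + 12.9% × (€6,408.00 − €3,200.00) = €240.00 + 12.9% × €3,208.00 = €653.83
Transit Levy: 6.26% × €6,408.00 = €401.14
Long-Term Care Levy: 3% × €6,408.00 = €192.24
Disability Insurance: 8% × €6,408.00 = €512.64
Total: €653.83 + €401.14 + €192.24 + €512.64 = €1,759.85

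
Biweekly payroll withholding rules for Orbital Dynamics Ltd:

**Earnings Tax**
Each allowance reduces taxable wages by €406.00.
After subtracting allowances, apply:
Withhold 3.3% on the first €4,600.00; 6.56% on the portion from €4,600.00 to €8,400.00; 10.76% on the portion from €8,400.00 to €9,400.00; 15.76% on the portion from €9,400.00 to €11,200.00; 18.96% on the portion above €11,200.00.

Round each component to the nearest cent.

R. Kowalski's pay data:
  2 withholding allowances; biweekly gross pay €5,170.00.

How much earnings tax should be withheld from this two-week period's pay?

Earnings Tax: taxable = €5,170.00 − 2×€406.00 = €4,358.00
  3.3% × €4,358.00 = €143.81

€143.81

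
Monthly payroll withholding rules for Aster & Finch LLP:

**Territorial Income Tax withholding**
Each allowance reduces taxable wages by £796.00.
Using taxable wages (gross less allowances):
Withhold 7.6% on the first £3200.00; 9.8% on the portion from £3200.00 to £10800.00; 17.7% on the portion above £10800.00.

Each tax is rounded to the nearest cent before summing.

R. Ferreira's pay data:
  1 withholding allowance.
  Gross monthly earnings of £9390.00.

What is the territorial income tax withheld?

£771.81

Territorial Income Tax: taxable = £9390.00 − 1×£796.00 = £8594.00
  £243.20 + 9.8% × (£8594.00 − £3200.00) = £243.20 + 9.8% × £5394.00 = £771.81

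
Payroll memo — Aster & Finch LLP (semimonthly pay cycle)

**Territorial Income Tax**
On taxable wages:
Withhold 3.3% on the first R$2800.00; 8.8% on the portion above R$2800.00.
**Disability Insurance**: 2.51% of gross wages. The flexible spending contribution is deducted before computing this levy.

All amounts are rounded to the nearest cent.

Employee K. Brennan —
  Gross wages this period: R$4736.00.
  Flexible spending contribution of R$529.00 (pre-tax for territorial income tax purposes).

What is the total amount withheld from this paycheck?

Territorial Income Tax: taxable = R$4736.00 − R$529.00 = R$4207.00
  R$92.40 + 8.8% × (R$4207.00 − R$2800.00) = R$92.40 + 8.8% × R$1407.00 = R$216.22
Disability Insurance: 2.51% × R$4207.00 = R$105.60
Total: R$216.22 + R$105.60 = R$321.82

R$321.82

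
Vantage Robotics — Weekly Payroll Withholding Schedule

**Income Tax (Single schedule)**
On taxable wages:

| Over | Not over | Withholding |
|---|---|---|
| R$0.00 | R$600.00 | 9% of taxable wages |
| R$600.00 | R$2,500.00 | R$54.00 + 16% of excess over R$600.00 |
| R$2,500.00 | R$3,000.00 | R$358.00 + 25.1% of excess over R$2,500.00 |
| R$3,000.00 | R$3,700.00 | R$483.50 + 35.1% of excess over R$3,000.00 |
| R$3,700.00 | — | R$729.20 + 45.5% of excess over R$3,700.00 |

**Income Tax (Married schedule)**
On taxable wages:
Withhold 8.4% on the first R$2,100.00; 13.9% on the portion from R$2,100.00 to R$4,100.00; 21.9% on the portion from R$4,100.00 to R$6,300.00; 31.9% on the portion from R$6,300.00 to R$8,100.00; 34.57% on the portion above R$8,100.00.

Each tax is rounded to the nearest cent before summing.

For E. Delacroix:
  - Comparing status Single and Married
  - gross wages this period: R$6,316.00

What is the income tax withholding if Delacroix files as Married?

Income Tax (Married): taxable = R$6,316.00
  R$936.20 + 31.9% × (R$6,316.00 − R$6,300.00) = R$936.20 + 31.9% × R$16.00 = R$941.30

R$941.30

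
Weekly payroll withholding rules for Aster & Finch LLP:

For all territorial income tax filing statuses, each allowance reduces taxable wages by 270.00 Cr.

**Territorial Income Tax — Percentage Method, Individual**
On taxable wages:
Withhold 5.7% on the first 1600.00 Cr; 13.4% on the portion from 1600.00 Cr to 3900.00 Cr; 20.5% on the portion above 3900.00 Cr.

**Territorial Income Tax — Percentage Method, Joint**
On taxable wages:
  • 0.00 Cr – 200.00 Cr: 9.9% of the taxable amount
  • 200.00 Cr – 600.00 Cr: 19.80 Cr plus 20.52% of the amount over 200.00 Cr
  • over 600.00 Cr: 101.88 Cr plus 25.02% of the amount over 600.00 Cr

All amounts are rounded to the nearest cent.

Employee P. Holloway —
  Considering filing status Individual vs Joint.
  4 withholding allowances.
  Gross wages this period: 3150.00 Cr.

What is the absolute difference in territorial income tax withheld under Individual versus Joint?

315.49 Cr

Territorial Income Tax (Individual): taxable = 3150.00 Cr − 4×270.00 Cr = 2070.00 Cr
  91.20 Cr + 13.4% × (2070.00 Cr − 1600.00 Cr) = 91.20 Cr + 13.4% × 470.00 Cr = 154.18 Cr
Territorial Income Tax (Joint): taxable = 3150.00 Cr − 4×270.00 Cr = 2070.00 Cr
  101.88 Cr + 25.02% × (2070.00 Cr − 600.00 Cr) = 101.88 Cr + 25.02% × 1470.00 Cr = 469.67 Cr
Difference: |154.18 Cr − 469.67 Cr| = 315.49 Cr (higher under Joint)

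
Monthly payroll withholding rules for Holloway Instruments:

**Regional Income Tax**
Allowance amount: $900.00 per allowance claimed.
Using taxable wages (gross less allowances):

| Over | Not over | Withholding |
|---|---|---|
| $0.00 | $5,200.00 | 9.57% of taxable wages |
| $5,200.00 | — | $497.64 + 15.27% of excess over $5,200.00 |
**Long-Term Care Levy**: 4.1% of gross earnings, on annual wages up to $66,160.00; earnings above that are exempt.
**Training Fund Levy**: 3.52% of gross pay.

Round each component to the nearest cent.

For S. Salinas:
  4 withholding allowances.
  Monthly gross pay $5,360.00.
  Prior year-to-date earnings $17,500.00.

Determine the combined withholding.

$576.86

Regional Income Tax: taxable = $5,360.00 − 4×$900.00 = $1,760.00
  9.57% × $1,760.00 = $168.43
Long-Term Care Levy: 4.1% × $5,360.00 = $219.76
Training Fund Levy: 3.52% × $5,360.00 = $188.67
Total: $168.43 + $219.76 + $188.67 = $576.86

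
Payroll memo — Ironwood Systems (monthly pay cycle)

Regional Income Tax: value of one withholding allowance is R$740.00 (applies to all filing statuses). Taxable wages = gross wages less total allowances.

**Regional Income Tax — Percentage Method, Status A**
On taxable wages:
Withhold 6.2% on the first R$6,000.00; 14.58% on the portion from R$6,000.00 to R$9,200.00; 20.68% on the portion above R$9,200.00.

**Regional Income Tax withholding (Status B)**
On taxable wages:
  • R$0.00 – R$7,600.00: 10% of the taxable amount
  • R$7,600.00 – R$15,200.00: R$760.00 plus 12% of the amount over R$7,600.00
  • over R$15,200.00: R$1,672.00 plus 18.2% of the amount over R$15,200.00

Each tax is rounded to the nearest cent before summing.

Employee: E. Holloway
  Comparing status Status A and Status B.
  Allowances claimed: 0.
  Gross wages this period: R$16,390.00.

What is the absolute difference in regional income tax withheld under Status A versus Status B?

Regional Income Tax (Status A): taxable = R$16,390.00
  R$838.56 + 20.68% × (R$16,390.00 − R$9,200.00) = R$838.56 + 20.68% × R$7,190.00 = R$2,325.45
Regional Income Tax (Status B): taxable = R$16,390.00
  R$1,672.00 + 18.2% × (R$16,390.00 − R$15,200.00) = R$1,672.00 + 18.2% × R$1,190.00 = R$1,888.58
Difference: |R$2,325.45 − R$1,888.58| = R$436.87 (higher under Status A)

R$436.87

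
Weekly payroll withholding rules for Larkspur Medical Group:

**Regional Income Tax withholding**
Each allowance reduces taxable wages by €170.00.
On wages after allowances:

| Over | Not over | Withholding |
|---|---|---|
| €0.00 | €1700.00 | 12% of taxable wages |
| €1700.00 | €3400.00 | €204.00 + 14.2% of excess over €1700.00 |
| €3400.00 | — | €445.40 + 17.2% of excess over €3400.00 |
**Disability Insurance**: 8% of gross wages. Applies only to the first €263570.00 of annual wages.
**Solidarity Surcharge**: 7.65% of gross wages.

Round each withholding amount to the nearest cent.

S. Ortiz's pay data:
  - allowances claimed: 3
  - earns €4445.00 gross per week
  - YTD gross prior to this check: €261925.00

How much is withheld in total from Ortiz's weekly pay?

Regional Income Tax: taxable = €4445.00 − 3×€170.00 = €3935.00
  €445.40 + 17.2% × (€3935.00 − €3400.00) = €445.40 + 17.2% × €535.00 = €537.42
Disability Insurance: cap €263570.00 − YTD €261925.00 = €1645.00 subject; 8% × €1645.00 = €131.60
Solidarity Surcharge: 7.65% × €4445.00 = €340.04
Total: €537.42 + €131.60 + €340.04 = €1009.06

€1009.06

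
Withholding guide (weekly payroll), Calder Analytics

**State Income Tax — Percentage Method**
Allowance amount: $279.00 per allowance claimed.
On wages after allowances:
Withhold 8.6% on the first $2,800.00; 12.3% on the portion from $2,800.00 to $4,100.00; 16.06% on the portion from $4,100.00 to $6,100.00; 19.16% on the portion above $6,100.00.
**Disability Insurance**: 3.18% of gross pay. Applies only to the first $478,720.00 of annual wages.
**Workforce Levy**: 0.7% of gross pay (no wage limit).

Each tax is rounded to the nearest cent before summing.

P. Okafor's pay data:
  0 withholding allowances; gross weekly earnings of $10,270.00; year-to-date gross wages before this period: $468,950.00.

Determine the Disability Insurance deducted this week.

$310.69

Disability Insurance: cap $478,720.00 − YTD $468,950.00 = $9,770.00 subject; 3.18% × $9,770.00 = $310.69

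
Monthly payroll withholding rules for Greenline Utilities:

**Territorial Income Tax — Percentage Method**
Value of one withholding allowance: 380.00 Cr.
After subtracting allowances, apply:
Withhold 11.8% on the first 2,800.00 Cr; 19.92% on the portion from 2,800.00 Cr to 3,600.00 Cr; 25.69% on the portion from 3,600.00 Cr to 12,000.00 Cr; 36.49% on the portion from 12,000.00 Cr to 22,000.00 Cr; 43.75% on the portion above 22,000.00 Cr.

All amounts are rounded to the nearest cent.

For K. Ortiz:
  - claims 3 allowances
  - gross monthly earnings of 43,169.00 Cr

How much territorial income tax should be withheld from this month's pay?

Territorial Income Tax: taxable = 43,169.00 Cr − 3×380.00 Cr = 42,029.00 Cr
  6,296.72 Cr + 43.75% × (42,029.00 Cr − 22,000.00 Cr) = 6,296.72 Cr + 43.75% × 20,029.00 Cr = 15,059.41 Cr

15,059.41 Cr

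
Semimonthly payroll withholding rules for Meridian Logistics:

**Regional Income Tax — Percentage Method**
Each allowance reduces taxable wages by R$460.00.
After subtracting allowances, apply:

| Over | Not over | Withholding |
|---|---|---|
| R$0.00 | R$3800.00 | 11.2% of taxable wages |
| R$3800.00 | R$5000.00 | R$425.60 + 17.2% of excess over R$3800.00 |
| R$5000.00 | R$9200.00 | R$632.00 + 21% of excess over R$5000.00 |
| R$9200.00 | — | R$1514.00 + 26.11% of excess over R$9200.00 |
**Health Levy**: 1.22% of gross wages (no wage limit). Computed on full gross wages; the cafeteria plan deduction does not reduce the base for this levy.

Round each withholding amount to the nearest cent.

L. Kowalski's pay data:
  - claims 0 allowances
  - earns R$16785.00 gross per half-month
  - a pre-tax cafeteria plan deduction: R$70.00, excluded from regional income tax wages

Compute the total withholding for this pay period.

R$3680.95

Regional Income Tax: taxable = R$16785.00 − R$70.00 = R$16715.00
  R$1514.00 + 26.11% × (R$16715.00 − R$9200.00) = R$1514.00 + 26.11% × R$7515.00 = R$3476.17
Health Levy: 1.22% × R$16785.00 = R$204.78
Total: R$3476.17 + R$204.78 = R$3680.95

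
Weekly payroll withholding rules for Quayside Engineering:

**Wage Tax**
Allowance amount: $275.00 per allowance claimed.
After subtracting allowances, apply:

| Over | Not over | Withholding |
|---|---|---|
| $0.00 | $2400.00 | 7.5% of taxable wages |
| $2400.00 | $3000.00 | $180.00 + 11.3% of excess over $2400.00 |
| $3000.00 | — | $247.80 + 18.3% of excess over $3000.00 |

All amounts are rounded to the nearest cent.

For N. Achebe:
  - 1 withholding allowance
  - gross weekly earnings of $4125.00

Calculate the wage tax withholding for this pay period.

$403.35

Wage Tax: taxable = $4125.00 − 1×$275.00 = $3850.00
  $247.80 + 18.3% × ($3850.00 − $3000.00) = $247.80 + 18.3% × $850.00 = $403.35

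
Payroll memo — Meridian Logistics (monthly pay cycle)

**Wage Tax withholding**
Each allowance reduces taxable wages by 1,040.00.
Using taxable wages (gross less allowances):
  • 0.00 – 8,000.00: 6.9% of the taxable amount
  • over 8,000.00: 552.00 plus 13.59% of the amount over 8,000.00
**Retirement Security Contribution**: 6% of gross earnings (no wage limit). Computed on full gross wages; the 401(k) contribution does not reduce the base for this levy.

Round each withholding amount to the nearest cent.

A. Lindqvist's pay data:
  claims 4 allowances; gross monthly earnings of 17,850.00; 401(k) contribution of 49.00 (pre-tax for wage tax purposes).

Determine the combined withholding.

2,389.61

Wage Tax: taxable = 17,850.00 − 49.00 − 4×1,040.00 = 13,641.00
  552.00 + 13.59% × (13,641.00 − 8,000.00) = 552.00 + 13.59% × 5,641.00 = 1,318.61
Retirement Security Contribution: 6% × 17,850.00 = 1,071.00
Total: 1,318.61 + 1,071.00 = 2,389.61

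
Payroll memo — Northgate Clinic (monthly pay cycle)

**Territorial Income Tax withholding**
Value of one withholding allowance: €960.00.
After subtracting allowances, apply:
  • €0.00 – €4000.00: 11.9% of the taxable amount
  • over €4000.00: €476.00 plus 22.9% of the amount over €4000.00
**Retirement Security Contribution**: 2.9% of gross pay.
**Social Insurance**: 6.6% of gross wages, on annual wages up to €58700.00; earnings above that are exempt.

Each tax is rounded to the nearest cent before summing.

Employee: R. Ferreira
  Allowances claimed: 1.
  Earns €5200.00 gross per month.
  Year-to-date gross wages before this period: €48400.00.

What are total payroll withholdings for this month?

€1024.96

Territorial Income Tax: taxable = €5200.00 − 1×€960.00 = €4240.00
  €476.00 + 22.9% × (€4240.00 − €4000.00) = €476.00 + 22.9% × €240.00 = €530.96
Retirement Security Contribution: 2.9% × €5200.00 = €150.80
Social Insurance: 6.6% × €5200.00 = €343.20
Total: €530.96 + €150.80 + €343.20 = €1024.96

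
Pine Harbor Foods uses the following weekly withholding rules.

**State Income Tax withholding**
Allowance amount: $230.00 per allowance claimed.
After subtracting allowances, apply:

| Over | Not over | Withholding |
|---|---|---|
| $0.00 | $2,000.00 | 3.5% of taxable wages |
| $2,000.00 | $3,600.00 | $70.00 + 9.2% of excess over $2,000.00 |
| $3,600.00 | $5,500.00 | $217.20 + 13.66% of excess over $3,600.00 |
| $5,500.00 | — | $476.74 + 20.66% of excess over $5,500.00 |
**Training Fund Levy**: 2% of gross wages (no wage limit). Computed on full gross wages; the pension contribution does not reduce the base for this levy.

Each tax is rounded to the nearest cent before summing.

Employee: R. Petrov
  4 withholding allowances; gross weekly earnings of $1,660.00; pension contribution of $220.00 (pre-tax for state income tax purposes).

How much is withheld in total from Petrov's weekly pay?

State Income Tax: taxable = $1,660.00 − $220.00 − 4×$230.00 = $520.00
  3.5% × $520.00 = $18.20
Training Fund Levy: 2% × $1,660.00 = $33.20
Total: $18.20 + $33.20 = $51.40

$51.40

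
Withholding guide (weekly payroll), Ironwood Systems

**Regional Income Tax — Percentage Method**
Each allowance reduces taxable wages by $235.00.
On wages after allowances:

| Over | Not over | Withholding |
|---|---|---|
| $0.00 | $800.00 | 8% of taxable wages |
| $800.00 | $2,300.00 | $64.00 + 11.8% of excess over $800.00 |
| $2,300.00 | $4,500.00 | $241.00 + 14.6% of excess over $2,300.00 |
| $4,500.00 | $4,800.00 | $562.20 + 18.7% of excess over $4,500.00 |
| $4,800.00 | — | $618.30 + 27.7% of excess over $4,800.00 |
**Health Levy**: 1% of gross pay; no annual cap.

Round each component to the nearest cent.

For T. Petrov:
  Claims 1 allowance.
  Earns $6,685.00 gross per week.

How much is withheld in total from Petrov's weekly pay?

Regional Income Tax: taxable = $6,685.00 − 1×$235.00 = $6,450.00
  $618.30 + 27.7% × ($6,450.00 − $4,800.00) = $618.30 + 27.7% × $1,650.00 = $1,075.35
Health Levy: 1% × $6,685.00 = $66.85
Total: $1,075.35 + $66.85 = $1,142.20

$1,142.20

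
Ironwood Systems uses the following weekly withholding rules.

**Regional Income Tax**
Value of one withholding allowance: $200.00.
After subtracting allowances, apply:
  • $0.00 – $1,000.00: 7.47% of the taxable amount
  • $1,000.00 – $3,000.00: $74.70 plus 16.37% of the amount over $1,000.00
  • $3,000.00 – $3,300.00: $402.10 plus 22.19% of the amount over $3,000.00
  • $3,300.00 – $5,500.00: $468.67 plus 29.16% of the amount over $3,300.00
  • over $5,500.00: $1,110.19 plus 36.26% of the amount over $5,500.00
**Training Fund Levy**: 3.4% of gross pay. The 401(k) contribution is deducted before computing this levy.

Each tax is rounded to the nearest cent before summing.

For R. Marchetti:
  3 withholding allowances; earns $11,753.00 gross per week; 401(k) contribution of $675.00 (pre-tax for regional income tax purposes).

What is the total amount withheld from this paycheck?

$3,291.86

Regional Income Tax: taxable = $11,753.00 − $675.00 − 3×$200.00 = $10,478.00
  $1,110.19 + 36.26% × ($10,478.00 − $5,500.00) = $1,110.19 + 36.26% × $4,978.00 = $2,915.21
Training Fund Levy: 3.4% × $11,078.00 = $376.65
Total: $2,915.21 + $376.65 = $3,291.86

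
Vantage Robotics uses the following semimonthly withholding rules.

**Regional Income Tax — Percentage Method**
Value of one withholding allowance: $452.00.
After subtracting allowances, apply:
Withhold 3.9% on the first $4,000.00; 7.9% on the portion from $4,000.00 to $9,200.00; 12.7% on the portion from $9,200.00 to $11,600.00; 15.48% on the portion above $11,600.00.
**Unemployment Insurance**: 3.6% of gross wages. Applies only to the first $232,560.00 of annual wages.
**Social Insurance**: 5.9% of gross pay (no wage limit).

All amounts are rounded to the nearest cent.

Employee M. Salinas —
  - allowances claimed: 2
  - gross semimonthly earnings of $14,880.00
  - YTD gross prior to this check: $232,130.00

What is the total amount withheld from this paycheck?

Regional Income Tax: taxable = $14,880.00 − 2×$452.00 = $13,976.00
  $871.60 + 15.48% × ($13,976.00 − $11,600.00) = $871.60 + 15.48% × $2,376.00 = $1,239.40
Unemployment Insurance: cap $232,560.00 − YTD $232,130.00 = $430.00 subject; 3.6% × $430.00 = $15.48
Social Insurance: 5.9% × $14,880.00 = $877.92
Total: $1,239.40 + $15.48 + $877.92 = $2,132.80

$2,132.80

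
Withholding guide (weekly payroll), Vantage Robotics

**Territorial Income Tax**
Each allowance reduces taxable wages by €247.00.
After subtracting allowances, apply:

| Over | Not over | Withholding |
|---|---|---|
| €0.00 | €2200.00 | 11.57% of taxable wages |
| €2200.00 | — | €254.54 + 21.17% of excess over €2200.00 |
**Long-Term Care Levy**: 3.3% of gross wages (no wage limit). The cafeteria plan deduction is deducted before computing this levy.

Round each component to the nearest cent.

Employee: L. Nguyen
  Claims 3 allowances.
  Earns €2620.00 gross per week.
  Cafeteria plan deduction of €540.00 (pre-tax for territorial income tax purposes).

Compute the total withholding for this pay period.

Territorial Income Tax: taxable = €2620.00 − €540.00 − 3×€247.00 = €1339.00
  11.57% × €1339.00 = €154.92
Long-Term Care Levy: 3.3% × €2080.00 = €68.64
Total: €154.92 + €68.64 = €223.56

€223.56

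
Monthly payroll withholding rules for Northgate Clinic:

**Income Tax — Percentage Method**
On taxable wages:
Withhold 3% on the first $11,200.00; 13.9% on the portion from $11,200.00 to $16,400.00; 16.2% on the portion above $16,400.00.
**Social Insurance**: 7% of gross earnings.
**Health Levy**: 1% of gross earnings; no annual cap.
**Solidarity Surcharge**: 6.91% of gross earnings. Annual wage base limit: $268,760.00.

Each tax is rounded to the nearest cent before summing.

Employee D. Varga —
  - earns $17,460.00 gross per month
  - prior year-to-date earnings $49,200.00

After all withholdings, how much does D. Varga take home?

Income Tax: taxable = $17,460.00
  $1,058.80 + 16.2% × ($17,460.00 − $16,400.00) = $1,058.80 + 16.2% × $1,060.00 = $1,230.52
Social Insurance: 7% × $17,460.00 = $1,222.20
Health Levy: 1% × $17,460.00 = $174.60
Solidarity Surcharge: 6.91% × $17,460.00 = $1,206.49
Total withheld: $1,230.52 + $1,222.20 + $174.60 + $1,206.49 = $3,833.81
Net pay: $17,460.00 − $3,833.81 = $13,626.19

$13,626.19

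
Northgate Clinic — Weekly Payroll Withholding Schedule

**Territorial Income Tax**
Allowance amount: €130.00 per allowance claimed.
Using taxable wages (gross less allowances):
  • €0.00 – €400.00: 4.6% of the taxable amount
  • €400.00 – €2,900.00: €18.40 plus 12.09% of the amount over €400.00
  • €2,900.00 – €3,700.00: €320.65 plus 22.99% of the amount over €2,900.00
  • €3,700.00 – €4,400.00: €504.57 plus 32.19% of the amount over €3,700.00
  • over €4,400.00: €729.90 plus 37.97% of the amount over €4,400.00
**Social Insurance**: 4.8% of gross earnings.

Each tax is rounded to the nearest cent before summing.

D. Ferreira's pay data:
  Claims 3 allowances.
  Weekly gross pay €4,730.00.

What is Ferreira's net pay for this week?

Territorial Income Tax: taxable = €4,730.00 − 3×€130.00 = €4,340.00
  €504.57 + 32.19% × (€4,340.00 − €3,700.00) = €504.57 + 32.19% × €640.00 = €710.59
Social Insurance: 4.8% × €4,730.00 = €227.04
Total withheld: €710.59 + €227.04 = €937.63
Net pay: €4,730.00 − €937.63 = €3,792.37

€3,792.37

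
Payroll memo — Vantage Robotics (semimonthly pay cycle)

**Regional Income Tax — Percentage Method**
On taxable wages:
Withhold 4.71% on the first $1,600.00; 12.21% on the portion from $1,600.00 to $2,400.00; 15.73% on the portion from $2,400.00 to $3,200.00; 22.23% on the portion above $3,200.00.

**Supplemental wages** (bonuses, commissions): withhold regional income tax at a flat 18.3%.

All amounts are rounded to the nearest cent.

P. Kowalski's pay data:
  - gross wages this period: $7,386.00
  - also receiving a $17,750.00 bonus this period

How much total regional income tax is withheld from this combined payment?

$4,477.68

Regional Income Tax: taxable = $7,386.00
  $298.88 + 22.23% × ($7,386.00 − $3,200.00) = $298.88 + 22.23% × $4,186.00 = $1,229.43
Supplemental (18.3% flat on bonus): 18.3% × $17,750.00 = $3,248.25
Total regional income tax: $1,229.43 + $3,248.25 = $4,477.68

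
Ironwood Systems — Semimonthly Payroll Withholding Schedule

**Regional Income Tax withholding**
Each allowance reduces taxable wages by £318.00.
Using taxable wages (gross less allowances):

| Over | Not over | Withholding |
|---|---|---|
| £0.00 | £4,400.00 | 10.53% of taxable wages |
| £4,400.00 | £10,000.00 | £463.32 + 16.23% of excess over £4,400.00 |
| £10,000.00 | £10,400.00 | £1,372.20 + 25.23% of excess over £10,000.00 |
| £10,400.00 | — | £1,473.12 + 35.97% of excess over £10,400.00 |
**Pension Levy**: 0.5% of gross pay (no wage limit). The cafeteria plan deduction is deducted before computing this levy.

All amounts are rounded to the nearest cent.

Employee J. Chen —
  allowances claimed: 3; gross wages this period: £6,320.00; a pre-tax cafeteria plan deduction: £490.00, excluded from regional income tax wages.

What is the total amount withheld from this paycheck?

Regional Income Tax: taxable = £6,320.00 − £490.00 − 3×£318.00 = £4,876.00
  £463.32 + 16.23% × (£4,876.00 − £4,400.00) = £463.32 + 16.23% × £476.00 = £540.57
Pension Levy: 0.5% × £5,830.00 = £29.15
Total: £540.57 + £29.15 = £569.72

£569.72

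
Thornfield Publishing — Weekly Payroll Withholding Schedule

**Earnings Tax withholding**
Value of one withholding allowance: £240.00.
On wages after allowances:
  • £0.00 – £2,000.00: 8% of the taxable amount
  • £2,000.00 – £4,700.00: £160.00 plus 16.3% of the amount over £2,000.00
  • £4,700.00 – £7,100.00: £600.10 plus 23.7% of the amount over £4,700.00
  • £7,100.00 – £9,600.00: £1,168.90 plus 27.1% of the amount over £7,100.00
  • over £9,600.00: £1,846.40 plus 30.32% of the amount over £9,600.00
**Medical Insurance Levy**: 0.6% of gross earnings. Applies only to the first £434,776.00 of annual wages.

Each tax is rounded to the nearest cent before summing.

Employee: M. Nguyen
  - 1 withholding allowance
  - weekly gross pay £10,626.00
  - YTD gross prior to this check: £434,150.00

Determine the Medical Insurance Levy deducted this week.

£3.76

Medical Insurance Levy: cap £434,776.00 − YTD £434,150.00 = £626.00 subject; 0.6% × £626.00 = £3.76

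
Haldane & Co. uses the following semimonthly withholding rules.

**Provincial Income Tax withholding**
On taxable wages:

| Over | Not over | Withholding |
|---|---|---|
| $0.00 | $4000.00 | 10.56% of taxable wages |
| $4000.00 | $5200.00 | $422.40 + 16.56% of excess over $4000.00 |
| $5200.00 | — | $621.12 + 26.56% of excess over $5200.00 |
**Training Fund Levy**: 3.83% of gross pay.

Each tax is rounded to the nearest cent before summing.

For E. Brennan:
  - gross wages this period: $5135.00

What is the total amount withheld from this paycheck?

$807.03

Provincial Income Tax: taxable = $5135.00
  $422.40 + 16.56% × ($5135.00 − $4000.00) = $422.40 + 16.56% × $1135.00 = $610.36
Training Fund Levy: 3.83% × $5135.00 = $196.67
Total: $610.36 + $196.67 = $807.03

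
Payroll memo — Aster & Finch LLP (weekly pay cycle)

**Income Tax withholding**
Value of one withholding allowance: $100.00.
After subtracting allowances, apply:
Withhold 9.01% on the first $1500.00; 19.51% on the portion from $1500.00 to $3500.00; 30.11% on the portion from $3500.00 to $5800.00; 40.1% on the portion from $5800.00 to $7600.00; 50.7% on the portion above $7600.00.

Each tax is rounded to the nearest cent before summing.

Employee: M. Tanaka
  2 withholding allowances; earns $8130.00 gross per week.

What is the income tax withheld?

$2106.99

Income Tax: taxable = $8130.00 − 2×$100.00 = $7930.00
  $1939.68 + 50.7% × ($7930.00 − $7600.00) = $1939.68 + 50.7% × $330.00 = $2106.99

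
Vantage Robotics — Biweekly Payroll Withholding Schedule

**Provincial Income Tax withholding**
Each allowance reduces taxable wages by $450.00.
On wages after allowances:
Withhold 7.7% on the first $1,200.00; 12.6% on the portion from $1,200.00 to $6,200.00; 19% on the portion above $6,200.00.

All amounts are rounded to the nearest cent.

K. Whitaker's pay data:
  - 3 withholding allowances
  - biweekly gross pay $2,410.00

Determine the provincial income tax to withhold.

Provincial Income Tax: taxable = $2,410.00 − 3×$450.00 = $1,060.00
  7.7% × $1,060.00 = $81.62

$81.62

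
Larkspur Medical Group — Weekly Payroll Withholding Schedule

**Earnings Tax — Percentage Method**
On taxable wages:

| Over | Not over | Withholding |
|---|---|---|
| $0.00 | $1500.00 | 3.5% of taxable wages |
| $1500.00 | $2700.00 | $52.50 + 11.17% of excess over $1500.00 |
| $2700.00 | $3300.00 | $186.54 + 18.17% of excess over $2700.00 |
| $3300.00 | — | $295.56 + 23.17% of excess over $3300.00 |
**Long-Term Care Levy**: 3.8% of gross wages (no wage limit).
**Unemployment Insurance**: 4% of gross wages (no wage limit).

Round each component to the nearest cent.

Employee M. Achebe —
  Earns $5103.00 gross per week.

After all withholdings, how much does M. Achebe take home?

$3991.65

Earnings Tax: taxable = $5103.00
  $295.56 + 23.17% × ($5103.00 − $3300.00) = $295.56 + 23.17% × $1803.00 = $713.32
Long-Term Care Levy: 3.8% × $5103.00 = $193.91
Unemployment Insurance: 4% × $5103.00 = $204.12
Total withheld: $713.32 + $193.91 + $204.12 = $1111.35
Net pay: $5103.00 − $1111.35 = $3991.65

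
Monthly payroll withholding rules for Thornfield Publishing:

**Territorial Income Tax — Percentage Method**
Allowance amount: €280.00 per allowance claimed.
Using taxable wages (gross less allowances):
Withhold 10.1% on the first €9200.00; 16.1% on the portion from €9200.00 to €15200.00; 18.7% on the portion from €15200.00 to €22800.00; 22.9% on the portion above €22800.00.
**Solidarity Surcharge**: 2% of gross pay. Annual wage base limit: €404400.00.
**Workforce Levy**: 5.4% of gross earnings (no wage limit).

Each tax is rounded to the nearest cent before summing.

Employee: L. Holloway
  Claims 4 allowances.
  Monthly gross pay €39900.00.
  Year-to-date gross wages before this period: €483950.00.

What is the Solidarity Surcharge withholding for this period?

€0.00

Solidarity Surcharge: YTD €483950.00 ≥ cap €404400.00 → €0.00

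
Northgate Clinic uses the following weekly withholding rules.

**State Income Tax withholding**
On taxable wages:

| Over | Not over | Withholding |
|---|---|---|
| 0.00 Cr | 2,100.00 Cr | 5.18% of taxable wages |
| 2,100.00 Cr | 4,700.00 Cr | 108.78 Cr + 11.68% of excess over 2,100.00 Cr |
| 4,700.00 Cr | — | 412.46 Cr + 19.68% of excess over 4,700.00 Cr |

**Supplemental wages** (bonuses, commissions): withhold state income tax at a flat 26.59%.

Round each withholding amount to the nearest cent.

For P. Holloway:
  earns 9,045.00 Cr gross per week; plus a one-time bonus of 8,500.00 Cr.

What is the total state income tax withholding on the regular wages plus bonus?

3,527.71 Cr

State Income Tax: taxable = 9,045.00 Cr
  412.46 Cr + 19.68% × (9,045.00 Cr − 4,700.00 Cr) = 412.46 Cr + 19.68% × 4,345.00 Cr = 1,267.56 Cr
Supplemental (26.59% flat on bonus): 26.59% × 8,500.00 Cr = 2,260.15 Cr
Total state income tax: 1,267.56 Cr + 2,260.15 Cr = 3,527.71 Cr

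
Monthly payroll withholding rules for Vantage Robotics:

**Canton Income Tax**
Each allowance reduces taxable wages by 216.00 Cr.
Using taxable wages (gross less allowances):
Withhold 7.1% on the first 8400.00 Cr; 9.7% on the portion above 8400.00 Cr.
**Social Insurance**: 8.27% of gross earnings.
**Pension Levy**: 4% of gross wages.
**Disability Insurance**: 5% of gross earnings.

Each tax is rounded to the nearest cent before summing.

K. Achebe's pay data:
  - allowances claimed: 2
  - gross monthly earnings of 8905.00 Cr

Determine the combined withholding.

2141.37 Cr

Canton Income Tax: taxable = 8905.00 Cr − 2×216.00 Cr = 8473.00 Cr
  596.40 Cr + 9.7% × (8473.00 Cr − 8400.00 Cr) = 596.40 Cr + 9.7% × 73.00 Cr = 603.48 Cr
Social Insurance: 8.27% × 8905.00 Cr = 736.44 Cr
Pension Levy: 4% × 8905.00 Cr = 356.20 Cr
Disability Insurance: 5% × 8905.00 Cr = 445.25 Cr
Total: 603.48 Cr + 736.44 Cr + 356.20 Cr + 445.25 Cr = 2141.37 Cr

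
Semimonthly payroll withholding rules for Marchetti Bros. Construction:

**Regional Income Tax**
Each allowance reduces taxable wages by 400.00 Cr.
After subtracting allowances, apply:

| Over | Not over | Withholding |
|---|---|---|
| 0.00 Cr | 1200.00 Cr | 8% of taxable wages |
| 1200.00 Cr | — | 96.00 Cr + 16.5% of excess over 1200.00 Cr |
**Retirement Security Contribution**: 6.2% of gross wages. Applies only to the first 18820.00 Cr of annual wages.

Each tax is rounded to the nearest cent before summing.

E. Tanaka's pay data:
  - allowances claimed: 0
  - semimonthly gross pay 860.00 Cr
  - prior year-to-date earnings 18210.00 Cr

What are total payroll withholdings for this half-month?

Regional Income Tax: taxable = 860.00 Cr
  8% × 860.00 Cr = 68.80 Cr
Retirement Security Contribution: cap 18820.00 Cr − YTD 18210.00 Cr = 610.00 Cr subject; 6.2% × 610.00 Cr = 37.82 Cr
Total: 68.80 Cr + 37.82 Cr = 106.62 Cr

106.62 Cr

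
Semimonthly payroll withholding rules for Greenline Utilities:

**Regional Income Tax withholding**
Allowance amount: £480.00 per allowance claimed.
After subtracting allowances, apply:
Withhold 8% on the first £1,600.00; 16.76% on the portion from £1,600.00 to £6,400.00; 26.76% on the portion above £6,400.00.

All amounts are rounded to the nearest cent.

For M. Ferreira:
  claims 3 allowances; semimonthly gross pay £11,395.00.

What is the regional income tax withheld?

£1,883.80

Regional Income Tax: taxable = £11,395.00 − 3×£480.00 = £9,955.00
  £932.48 + 26.76% × (£9,955.00 − £6,400.00) = £932.48 + 26.76% × £3,555.00 = £1,883.80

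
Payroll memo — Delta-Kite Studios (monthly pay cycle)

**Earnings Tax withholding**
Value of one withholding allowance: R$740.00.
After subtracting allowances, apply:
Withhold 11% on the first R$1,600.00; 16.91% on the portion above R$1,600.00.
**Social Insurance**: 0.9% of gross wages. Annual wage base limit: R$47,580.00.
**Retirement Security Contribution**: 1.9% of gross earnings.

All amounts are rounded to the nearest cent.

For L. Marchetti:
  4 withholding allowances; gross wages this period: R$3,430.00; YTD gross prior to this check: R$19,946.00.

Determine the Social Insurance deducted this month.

R$30.87

Social Insurance: 0.9% × R$3,430.00 = R$30.87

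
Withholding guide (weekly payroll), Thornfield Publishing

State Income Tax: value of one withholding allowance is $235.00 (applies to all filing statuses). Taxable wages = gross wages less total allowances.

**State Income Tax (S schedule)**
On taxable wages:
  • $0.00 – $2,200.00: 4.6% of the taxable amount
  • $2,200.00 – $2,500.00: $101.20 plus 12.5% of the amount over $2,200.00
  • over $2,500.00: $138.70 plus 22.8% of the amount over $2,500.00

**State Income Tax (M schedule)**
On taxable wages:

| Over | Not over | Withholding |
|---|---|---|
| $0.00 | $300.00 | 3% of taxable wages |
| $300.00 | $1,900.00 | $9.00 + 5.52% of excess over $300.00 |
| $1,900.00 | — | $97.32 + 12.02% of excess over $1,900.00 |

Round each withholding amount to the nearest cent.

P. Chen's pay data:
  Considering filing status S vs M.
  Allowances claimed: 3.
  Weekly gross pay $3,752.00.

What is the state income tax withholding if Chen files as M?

State Income Tax (M): taxable = $3,752.00 − 3×$235.00 = $3,047.00
  $97.32 + 12.02% × ($3,047.00 − $1,900.00) = $97.32 + 12.02% × $1,147.00 = $235.19

$235.19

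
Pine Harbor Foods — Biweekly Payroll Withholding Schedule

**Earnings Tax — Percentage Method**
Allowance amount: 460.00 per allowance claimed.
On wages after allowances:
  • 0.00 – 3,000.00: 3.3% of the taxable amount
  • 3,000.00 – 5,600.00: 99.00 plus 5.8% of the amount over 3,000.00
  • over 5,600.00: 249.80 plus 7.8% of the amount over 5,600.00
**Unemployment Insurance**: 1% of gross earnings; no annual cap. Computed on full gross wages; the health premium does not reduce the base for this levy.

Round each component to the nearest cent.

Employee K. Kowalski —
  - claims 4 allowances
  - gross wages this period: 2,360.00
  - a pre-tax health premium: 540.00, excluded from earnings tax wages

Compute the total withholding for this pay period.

23.60

Earnings Tax: taxable = 2,360.00 − 540.00 − 4×460.00 = -20.00
  Taxable ≤ 0 → 0.00
Unemployment Insurance: 1% × 2,360.00 = 23.60
Total: 0.00 + 23.60 = 23.60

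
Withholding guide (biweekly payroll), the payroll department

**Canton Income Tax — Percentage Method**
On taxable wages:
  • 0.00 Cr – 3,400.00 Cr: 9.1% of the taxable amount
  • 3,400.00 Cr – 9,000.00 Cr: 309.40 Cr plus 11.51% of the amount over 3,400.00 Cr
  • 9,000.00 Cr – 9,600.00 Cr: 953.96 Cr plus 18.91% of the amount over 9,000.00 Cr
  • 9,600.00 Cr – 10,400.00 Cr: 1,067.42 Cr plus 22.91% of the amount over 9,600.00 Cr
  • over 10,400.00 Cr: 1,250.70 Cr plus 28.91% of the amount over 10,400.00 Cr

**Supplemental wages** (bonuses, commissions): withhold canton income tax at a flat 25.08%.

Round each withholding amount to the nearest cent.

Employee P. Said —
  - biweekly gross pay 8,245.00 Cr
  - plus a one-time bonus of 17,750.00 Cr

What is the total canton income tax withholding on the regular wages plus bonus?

5,318.76 Cr

Canton Income Tax: taxable = 8,245.00 Cr
  309.40 Cr + 11.51% × (8,245.00 Cr − 3,400.00 Cr) = 309.40 Cr + 11.51% × 4,845.00 Cr = 867.06 Cr
Supplemental (25.08% flat on bonus): 25.08% × 17,750.00 Cr = 4,451.70 Cr
Total canton income tax: 867.06 Cr + 4,451.70 Cr = 5,318.76 Cr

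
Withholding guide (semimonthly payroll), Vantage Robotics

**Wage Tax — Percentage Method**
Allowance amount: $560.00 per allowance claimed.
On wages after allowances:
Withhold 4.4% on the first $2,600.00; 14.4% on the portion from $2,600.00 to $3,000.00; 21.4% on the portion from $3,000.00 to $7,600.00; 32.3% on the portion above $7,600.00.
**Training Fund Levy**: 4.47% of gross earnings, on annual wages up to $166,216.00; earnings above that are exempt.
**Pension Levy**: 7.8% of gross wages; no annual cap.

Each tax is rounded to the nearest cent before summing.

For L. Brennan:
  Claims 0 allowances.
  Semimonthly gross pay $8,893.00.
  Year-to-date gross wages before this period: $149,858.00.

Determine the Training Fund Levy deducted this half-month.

$397.52

Training Fund Levy: 4.47% × $8,893.00 = $397.52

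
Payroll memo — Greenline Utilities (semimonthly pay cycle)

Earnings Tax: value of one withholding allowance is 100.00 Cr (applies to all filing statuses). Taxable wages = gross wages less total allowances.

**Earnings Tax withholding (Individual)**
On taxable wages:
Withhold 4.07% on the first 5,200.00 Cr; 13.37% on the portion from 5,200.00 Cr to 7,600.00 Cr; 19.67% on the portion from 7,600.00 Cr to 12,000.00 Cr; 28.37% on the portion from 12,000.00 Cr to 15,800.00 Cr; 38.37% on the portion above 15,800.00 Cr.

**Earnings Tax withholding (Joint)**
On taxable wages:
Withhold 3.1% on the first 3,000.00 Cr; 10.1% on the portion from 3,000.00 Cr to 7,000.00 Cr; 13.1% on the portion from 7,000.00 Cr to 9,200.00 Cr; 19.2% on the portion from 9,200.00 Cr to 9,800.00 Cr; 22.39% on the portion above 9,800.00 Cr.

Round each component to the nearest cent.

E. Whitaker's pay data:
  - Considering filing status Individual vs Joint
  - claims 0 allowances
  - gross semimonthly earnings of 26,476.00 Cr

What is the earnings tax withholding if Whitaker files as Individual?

6,572.44 Cr

Earnings Tax (Individual): taxable = 26,476.00 Cr
  2,476.06 Cr + 38.37% × (26,476.00 Cr − 15,800.00 Cr) = 2,476.06 Cr + 38.37% × 10,676.00 Cr = 6,572.44 Cr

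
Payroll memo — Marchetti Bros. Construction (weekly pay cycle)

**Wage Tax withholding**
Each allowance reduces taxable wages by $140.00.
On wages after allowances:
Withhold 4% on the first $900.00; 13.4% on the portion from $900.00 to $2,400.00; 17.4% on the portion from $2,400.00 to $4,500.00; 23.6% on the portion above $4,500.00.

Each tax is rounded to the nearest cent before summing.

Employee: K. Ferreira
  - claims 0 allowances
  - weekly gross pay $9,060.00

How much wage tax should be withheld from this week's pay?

$1,678.56

Wage Tax: taxable = $9,060.00
  $602.40 + 23.6% × ($9,060.00 − $4,500.00) = $602.40 + 23.6% × $4,560.00 = $1,678.56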